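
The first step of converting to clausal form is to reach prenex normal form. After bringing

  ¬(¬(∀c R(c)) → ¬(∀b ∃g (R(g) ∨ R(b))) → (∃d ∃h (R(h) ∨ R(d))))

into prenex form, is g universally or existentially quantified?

Eliminate → and ↔ using ¬ and ∨.
  ¬(¬¬(∀c R(c)) ∨ ¬¬(∀b ∃g (R(g) ∨ R(b))) ∨ (∃d ∃h (R(h) ∨ R(d))))
Push ¬ through the quantifiers and connectives to reach negation normal form:
  (∃c ¬R(c)) ∧ (∃b ∀g (¬R(g) ∧ ¬R(b))) ∧ (∀d ∀h (¬R(h) ∧ ¬R(d)))
Extract every quantifier outward, since the variables are now distinct and don't occur free across branches:
  ∃c ∃b ∀g ∀d ∀h (¬R(c) ∧ ¬R(g) ∧ ¬R(b) ∧ ¬R(h) ∧ ¬R(d))
The quantifier ∃g sits under an odd number of negations (counting the antecedent side of each →), so it flips to ∀g.

universal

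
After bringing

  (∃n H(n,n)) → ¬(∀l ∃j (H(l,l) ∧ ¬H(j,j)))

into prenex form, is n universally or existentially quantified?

universal

First replace A → B with ¬A ∨ B.
  ¬(∃n H(n,n)) ∨ ¬(∀l ∃j (H(l,l) ∧ ¬H(j,j)))
Move each ¬ inward, flipping quantifiers it crosses:
  (∀n ¬H(n,n)) ∨ (∃l ∀j (¬H(l,l) ∨ H(j,j)))
All bound variables are already distinct, so no renaming is needed.
Extract every quantifier outward, since the variables are now distinct and don't occur free across branches:
  ∀n ∃l ∀j (¬H(n,n) ∨ ¬H(l,l) ∨ H(j,j))
The quantifier ∃n sits under an odd number of negations (counting the antecedent side of each →), so it flips to ∀n.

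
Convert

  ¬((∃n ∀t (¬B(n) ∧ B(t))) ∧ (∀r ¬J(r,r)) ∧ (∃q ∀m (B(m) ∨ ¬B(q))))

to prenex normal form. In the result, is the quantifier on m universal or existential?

Move each ¬ inward, flipping quantifiers it crosses:
  (∀n ∃t (B(n) ∨ ¬B(t))) ∨ (∃r J(r,r)) ∨ (∀q ∃m (¬B(m) ∧ B(q)))
All bound variables are already distinct, so no renaming is needed.
Finally move all quantifiers to the prefix:
  ∀n ∃t ∃r ∀q ∃m (B(n) ∨ ¬B(t) ∨ J(r,r) ∨ ¬B(m) ∧ B(q))
The quantifier ∀m sits under an odd number of negations, so it flips to ∃m.

existential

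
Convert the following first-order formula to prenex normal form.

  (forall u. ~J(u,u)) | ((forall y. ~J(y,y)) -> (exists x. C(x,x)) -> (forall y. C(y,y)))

First replace A → B with ¬A ∨ B.
  (forall u. ~J(u,u)) | ~(forall y. ~J(y,y)) | ~(exists x. C(x,x)) | (forall y. C(y,y))
Move each ¬ inward, flipping quantifiers it crosses:
  (forall u. ~J(u,u)) | (exists y. J(y,y)) | (forall x. ~C(x,x)) | (forall y. C(y,y))
Give each quantifier a distinct variable: y↦v.
  (forall u. ~J(u,u)) | (exists y. J(y,y)) | (forall x. ~C(x,x)) | (forall v. C(v,v))
Finally move all quantifiers to the prefix:
  forall u. exists y. forall x. forall v. (~J(u,u) | J(y,y) | ~C(x,x) | C(v,v))

forall u. exists y. forall x. forall v. (~J(u,u) | J(y,y) | ~C(x,x) | C(v,v))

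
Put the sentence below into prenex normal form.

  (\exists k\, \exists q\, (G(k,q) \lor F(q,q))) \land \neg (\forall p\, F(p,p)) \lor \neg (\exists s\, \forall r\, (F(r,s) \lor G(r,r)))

Push ¬ through the quantifiers and connectives to reach negation normal form:
  (\exists k\, \exists q\, (G(k,q) \lor F(q,q))) \land (\exists p\, \neg F(p,p)) \lor (\forall s\, \exists r\, (\neg F(r,s) \land \neg G(r,r)))
All bound variables are already distinct, so no renaming is needed.
Pull the quantifiers to the front (each side's bound variable is not free in the other side):
  \exists k\, \exists q\, \exists p\, \forall s\, \exists r\, ((G(k,q) \lor F(q,q)) \land \neg F(p,p) \lor \neg F(r,s) \land \neg G(r,r))

\exists k\, \exists q\, \exists p\, \forall s\, \exists r\, ((G(k,q) \lor F(q,q)) \land \neg F(p,p) \lor \neg F(r,s) \land \neg G(r,r))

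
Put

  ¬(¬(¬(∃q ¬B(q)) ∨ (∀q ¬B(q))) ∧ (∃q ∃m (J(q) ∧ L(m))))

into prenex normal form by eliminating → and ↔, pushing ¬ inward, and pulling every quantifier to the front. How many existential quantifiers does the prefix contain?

0

Drive negations inward (¬∀x A ≡ ∃x ¬A, ¬∃x A ≡ ∀x ¬A, De Morgan for ∧/∨):
  (∀q B(q)) ∨ (∀q ¬B(q)) ∨ (∀q ∀m (¬J(q) ∨ ¬L(m)))
Standardize variables apart so no two quantifiers bind the same name: q↦u1, q↦x.
  (∀q B(q)) ∨ (∀u1 ¬B(u1)) ∨ (∀x ∀m (¬J(x) ∨ ¬L(m)))
Extract every quantifier outward, since the variables are now distinct and don't occur free across branches:
  ∀q ∀u1 ∀x ∀m (B(q) ∨ ¬B(u1) ∨ ¬J(x) ∨ ¬L(m))
The prefix is ∀q ∀u1 ∀x ∀m: 4 universal, 0 existential.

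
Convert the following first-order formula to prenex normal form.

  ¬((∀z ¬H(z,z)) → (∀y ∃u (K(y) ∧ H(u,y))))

Rewrite implications/biconditionals: A → B as ¬A ∨ B.
  ¬(¬(∀z ¬H(z,z)) ∨ (∀y ∃u (K(y) ∧ H(u,y))))
Push ¬ through the quantifiers and connectives to reach negation normal form:
  (∀z ¬H(z,z)) ∧ (∃y ∀u (¬K(y) ∨ ¬H(u,y)))
All bound variables are already distinct, so no renaming is needed.
Finally move all quantifiers to the prefix:
  ∀z ∃y ∀u (¬H(z,z) ∧ (¬K(y) ∨ ¬H(u,y)))

∀z ∃y ∀u (¬H(z,z) ∧ (¬K(y) ∨ ¬H(u,y)))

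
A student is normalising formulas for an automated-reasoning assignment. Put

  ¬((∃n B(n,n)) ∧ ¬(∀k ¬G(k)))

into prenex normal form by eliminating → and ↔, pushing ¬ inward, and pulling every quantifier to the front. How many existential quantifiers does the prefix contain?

Drive negations inward (¬∀x A ≡ ∃x ¬A, ¬∃x A ≡ ∀x ¬A, De Morgan for ∧/∨):
  (∀n ¬B(n,n)) ∨ (∀k ¬G(k))
All bound variables are already distinct, so no renaming is needed.
Extract every quantifier outward, since the variables are now distinct and don't occur free across branches:
  ∀n ∀k (¬B(n,n) ∨ ¬G(k))
The prefix is ∀n ∀k: 2 universal, 0 existential.

0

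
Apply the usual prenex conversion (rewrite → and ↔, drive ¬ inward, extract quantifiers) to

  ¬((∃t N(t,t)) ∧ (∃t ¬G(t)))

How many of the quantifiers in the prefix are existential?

0

Push ¬ through the quantifiers and connectives to reach negation normal form:
  (∀t ¬N(t,t)) ∨ (∀t G(t))
Give each quantifier a distinct variable: t↦v1.
  (∀t ¬N(t,t)) ∨ (∀v1 G(v1))
Finally move all quantifiers to the prefix:
  ∀t ∀v1 (¬N(t,t) ∨ G(v1))
The prefix is ∀t ∀v1: 2 universal, 0 existential.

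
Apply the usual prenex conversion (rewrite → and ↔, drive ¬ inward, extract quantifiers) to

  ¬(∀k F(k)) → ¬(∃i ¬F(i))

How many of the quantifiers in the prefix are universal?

Rewrite implications/biconditionals: A → B as ¬A ∨ B.
  ¬¬(∀k F(k)) ∨ ¬(∃i ¬F(i))
Push ¬ through the quantifiers and connectives to reach negation normal form:
  (∀k F(k)) ∨ (∀i F(i))
All bound variables are already distinct, so no renaming is needed.
Finally move all quantifiers to the prefix:
  ∀k ∀i (F(k) ∨ F(i))
The prefix is ∀k ∀i: 2 universal, 0 existential.

2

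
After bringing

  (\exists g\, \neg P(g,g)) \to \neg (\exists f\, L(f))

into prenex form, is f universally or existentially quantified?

First replace A → B with ¬A ∨ B.
  \neg (\exists g\, \neg P(g,g)) \lor \neg (\exists f\, L(f))
Move each ¬ inward, flipping quantifiers it crosses:
  (\forall g\, P(g,g)) \lor (\forall f\, \neg L(f))
All bound variables are already distinct, so no renaming is needed.
Pull the quantifiers to the front (each side's bound variable is not free in the other side):
  \forall g\, \forall f\, (P(g,g) \lor \neg L(f))
The quantifier \exists f sits under an odd number of negations (counting the antecedent side of each →), so it flips to \forall f.

universal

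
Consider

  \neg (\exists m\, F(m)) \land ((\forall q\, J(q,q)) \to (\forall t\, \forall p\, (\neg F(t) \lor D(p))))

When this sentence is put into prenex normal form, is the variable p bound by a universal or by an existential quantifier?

Eliminate → and ↔ using ¬ and ∨.
  \neg (\exists m\, F(m)) \land (\neg (\forall q\, J(q,q)) \lor (\forall t\, \forall p\, (\neg F(t) \lor D(p))))
Push ¬ through the quantifiers and connectives to reach negation normal form:
  (\forall m\, \neg F(m)) \land ((\exists q\, \neg J(q,q)) \lor (\forall t\, \forall p\, (\neg F(t) \lor D(p))))
Finally move all quantifiers to the prefix:
  \forall m\, \exists q\, \forall t\, \forall p\, (\neg F(m) \land (\neg J(q,q) \lor \neg F(t) \lor D(p)))
The quantifier \forall p sits under an even number of negations (counting the antecedent side of each →), so it remains universal.

universal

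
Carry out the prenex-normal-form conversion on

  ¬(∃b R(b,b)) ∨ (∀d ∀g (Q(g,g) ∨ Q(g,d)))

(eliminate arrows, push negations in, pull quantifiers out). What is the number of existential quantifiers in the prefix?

Drive negations inward (¬∀x A ≡ ∃x ¬A, ¬∃x A ≡ ∀x ¬A, De Morgan for ∧/∨):
  (∀b ¬R(b,b)) ∨ (∀d ∀g (Q(g,g) ∨ Q(g,d)))
All bound variables are already distinct, so no renaming is needed.
Extract every quantifier outward, since the variables are now distinct and don't occur free across branches:
  ∀b ∀d ∀g (¬R(b,b) ∨ Q(g,g) ∨ Q(g,d))
The prefix is ∀b ∀d ∀g: 3 universal, 0 existential.

0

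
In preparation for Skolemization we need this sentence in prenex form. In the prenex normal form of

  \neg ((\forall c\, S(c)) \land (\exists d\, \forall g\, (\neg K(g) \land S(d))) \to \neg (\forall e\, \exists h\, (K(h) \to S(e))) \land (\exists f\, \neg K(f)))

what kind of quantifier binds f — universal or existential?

Eliminate → and ↔ using ¬ and ∨.
  \neg (\neg ((\forall c\, S(c)) \land (\exists d\, \forall g\, (\neg K(g) \land S(d)))) \lor \neg (\forall e\, \exists h\, (\neg K(h) \lor S(e))) \land (\exists f\, \neg K(f)))
Push ¬ through the quantifiers and connectives to reach negation normal form:
  (\forall c\, S(c)) \land (\exists d\, \forall g\, (\neg K(g) \land S(d))) \land ((\forall e\, \exists h\, (\neg K(h) \lor S(e))) \lor (\forall f\, K(f)))
Extract every quantifier outward, since the variables are now distinct and don't occur free across branches:
  \forall c\, \exists d\, \forall g\, \forall e\, \exists h\, \forall f\, (S(c) \land \neg K(g) \land S(d) \land (\neg K(h) \lor S(e) \lor K(f)))
The quantifier \exists f sits under an odd number of negations (counting the antecedent side of each →), so it flips to \forall f.

universal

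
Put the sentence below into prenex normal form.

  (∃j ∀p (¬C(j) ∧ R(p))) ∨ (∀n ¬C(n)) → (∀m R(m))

Eliminate → and ↔ using ¬ and ∨.
  ¬((∃j ∀p (¬C(j) ∧ R(p))) ∨ (∀n ¬C(n))) ∨ (∀m R(m))
Drive negations inward (¬∀x A ≡ ∃x ¬A, ¬∃x A ≡ ∀x ¬A, De Morgan for ∧/∨):
  (∀j ∃p (C(j) ∨ ¬R(p))) ∧ (∃n C(n)) ∨ (∀m R(m))
Pull the quantifiers to the front (each side's bound variable is not free in the other side):
  ∀j ∃p ∃n ∀m ((C(j) ∨ ¬R(p)) ∧ C(n) ∨ R(m))

∀j ∃p ∃n ∀m ((C(j) ∨ ¬R(p)) ∧ C(n) ∨ R(m))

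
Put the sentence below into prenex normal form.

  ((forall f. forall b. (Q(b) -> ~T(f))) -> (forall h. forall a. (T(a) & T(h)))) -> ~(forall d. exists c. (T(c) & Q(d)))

Rewrite implications/biconditionals: A → B as ¬A ∨ B.
  ~(~(forall f. forall b. (~Q(b) | ~T(f))) | (forall h. forall a. (T(a) & T(h)))) | ~(forall d. exists c. (T(c) & Q(d)))
Push ¬ through the quantifiers and connectives to reach negation normal form:
  (forall f. forall b. (~Q(b) | ~T(f))) & (exists h. exists a. (~T(a) | ~T(h))) | (exists d. forall c. (~T(c) | ~Q(d)))
All bound variables are already distinct, so no renaming is needed.
Extract every quantifier outward, since the variables are now distinct and don't occur free across branches:
  forall f. forall b. exists h. exists a. exists d. forall c. ((~Q(b) | ~T(f)) & (~T(a) | ~T(h)) | ~T(c) | ~Q(d))

forall f. forall b. exists h. exists a. exists d. forall c. ((~Q(b) | ~T(f)) & (~T(a) | ~T(h)) | ~T(c) | ~Q(d))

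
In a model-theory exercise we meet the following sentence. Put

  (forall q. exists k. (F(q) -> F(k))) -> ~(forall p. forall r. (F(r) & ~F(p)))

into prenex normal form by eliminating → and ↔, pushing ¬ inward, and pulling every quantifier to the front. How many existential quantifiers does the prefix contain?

First replace A → B with ¬A ∨ B.
  ~(forall q. exists k. (~F(q) | F(k))) | ~(forall p. forall r. (F(r) & ~F(p)))
Move each ¬ inward, flipping quantifiers it crosses:
  (exists q. forall k. (F(q) & ~F(k))) | (exists p. exists r. (~F(r) | F(p)))
Extract every quantifier outward, since the variables are now distinct and don't occur free across branches:
  exists q. forall k. exists p. exists r. (F(q) & ~F(k) | ~F(r) | F(p))
The prefix is exists q forall k exists p exists r: 1 universal, 3 existential.

3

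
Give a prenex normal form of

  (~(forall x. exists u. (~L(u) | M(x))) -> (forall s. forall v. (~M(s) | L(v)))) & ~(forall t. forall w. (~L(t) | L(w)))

forall x. exists u. forall s. forall v. exists t. exists w. ((~L(u) | M(x) | ~M(s) | L(v)) & L(t) & ~L(w))

Rewrite implications/biconditionals: A → B as ¬A ∨ B.
  (~~(forall x. exists u. (~L(u) | M(x))) | (forall s. forall v. (~M(s) | L(v)))) & ~(forall t. forall w. (~L(t) | L(w)))
Move each ¬ inward, flipping quantifiers it crosses:
  ((forall x. exists u. (~L(u) | M(x))) | (forall s. forall v. (~M(s) | L(v)))) & (exists t. exists w. (L(t) & ~L(w)))
All bound variables are already distinct, so no renaming is needed.
Finally move all quantifiers to the prefix:
  forall x. exists u. forall s. forall v. exists t. exists w. ((~L(u) | M(x) | ~M(s) | L(v)) & L(t) & ~L(w))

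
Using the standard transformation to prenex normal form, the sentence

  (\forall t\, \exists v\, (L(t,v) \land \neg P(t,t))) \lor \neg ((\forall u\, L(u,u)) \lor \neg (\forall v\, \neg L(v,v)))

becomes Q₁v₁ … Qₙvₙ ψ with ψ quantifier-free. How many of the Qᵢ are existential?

2

Push ¬ through the quantifiers and connectives to reach negation normal form:
  (\forall t\, \exists v\, (L(t,v) \land \neg P(t,t))) \lor (\exists u\, \neg L(u,u)) \land (\forall v\, \neg L(v,v))
Standardize variables apart so no two quantifiers bind the same name: v↦z.
  (\forall t\, \exists v\, (L(t,v) \land \neg P(t,t))) \lor (\exists u\, \neg L(u,u)) \land (\forall z\, \neg L(z,z))
Finally move all quantifiers to the prefix:
  \forall t\, \exists v\, \exists u\, \forall z\, (L(t,v) \land \neg P(t,t) \lor \neg L(u,u) \land \neg L(z,z))
The prefix is \forall t \exists v \exists u \forall z: 2 universal, 2 existential.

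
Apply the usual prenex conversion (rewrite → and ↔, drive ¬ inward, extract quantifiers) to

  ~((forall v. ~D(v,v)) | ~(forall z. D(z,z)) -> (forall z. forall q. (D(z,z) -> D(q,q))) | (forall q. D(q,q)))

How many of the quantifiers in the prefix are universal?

Eliminate → and ↔ using ¬ and ∨.
  ~(~((forall v. ~D(v,v)) | ~(forall z. D(z,z))) | (forall z. forall q. (~D(z,z) | D(q,q))) | (forall q. D(q,q)))
Drive negations inward (¬∀x A ≡ ∃x ¬A, ¬∃x A ≡ ∀x ¬A, De Morgan for ∧/∨):
  ((forall v. ~D(v,v)) | (exists z. ~D(z,z))) & (exists z. exists q. (D(z,z) & ~D(q,q))) & (exists q. ~D(q,q))
Rename bound variables to avoid capture: z↦w, q↦v1.
  ((forall v. ~D(v,v)) | (exists z. ~D(z,z))) & (exists w. exists q. (D(w,w) & ~D(q,q))) & (exists v1. ~D(v1,v1))
Extract every quantifier outward, since the variables are now distinct and don't occur free across branches:
  forall v. exists z. exists w. exists q. exists v1. ((~D(v,v) | ~D(z,z)) & D(w,w) & ~D(q,q) & ~D(v1,v1))
The prefix is forall v exists z exists w exists q exists v1: 1 universal, 4 existential.

1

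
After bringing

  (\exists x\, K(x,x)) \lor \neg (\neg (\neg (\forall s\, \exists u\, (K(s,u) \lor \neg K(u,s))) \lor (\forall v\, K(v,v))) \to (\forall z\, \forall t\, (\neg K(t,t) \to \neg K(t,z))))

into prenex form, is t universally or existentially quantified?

First replace A → B with ¬A ∨ B.
  (\exists x\, K(x,x)) \lor \neg (\neg \neg (\neg (\forall s\, \exists u\, (K(s,u) \lor \neg K(u,s))) \lor (\forall v\, K(v,v))) \lor (\forall z\, \forall t\, (\neg \neg K(t,t) \lor \neg K(t,z))))
Push ¬ through the quantifiers and connectives to reach negation normal form:
  (\exists x\, K(x,x)) \lor (\forall s\, \exists u\, (K(s,u) \lor \neg K(u,s))) \land (\exists v\, \neg K(v,v)) \land (\exists z\, \exists t\, (\neg K(t,t) \land K(t,z)))
All bound variables are already distinct, so no renaming is needed.
Extract every quantifier outward, since the variables are now distinct and don't occur free across branches:
  \exists x\, \forall s\, \exists u\, \exists v\, \exists z\, \exists t\, (K(x,x) \lor (K(s,u) \lor \neg K(u,s)) \land \neg K(v,v) \land \neg K(t,t) \land K(t,z))
The quantifier \forall t sits under an odd number of negations (counting the antecedent side of each →), so it flips to \exists t.

existential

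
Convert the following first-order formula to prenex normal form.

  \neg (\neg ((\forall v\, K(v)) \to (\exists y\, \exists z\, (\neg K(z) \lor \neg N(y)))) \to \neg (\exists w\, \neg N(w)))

Rewrite implications/biconditionals: A → B as ¬A ∨ B.
  \neg (\neg \neg (\neg (\forall v\, K(v)) \lor (\exists y\, \exists z\, (\neg K(z) \lor \neg N(y)))) \lor \neg (\exists w\, \neg N(w)))
Drive negations inward (¬∀x A ≡ ∃x ¬A, ¬∃x A ≡ ∀x ¬A, De Morgan for ∧/∨):
  (\forall v\, K(v)) \land (\forall y\, \forall z\, (K(z) \land N(y))) \land (\exists w\, \neg N(w))
All bound variables are already distinct, so no renaming is needed.
Pull the quantifiers to the front (each side's bound variable is not free in the other side):
  \forall v\, \forall y\, \forall z\, \exists w\, (K(v) \land K(z) \land N(y) \land \neg N(w))

\forall v\, \forall y\, \forall z\, \exists w\, (K(v) \land K(z) \land N(y) \land \neg N(w))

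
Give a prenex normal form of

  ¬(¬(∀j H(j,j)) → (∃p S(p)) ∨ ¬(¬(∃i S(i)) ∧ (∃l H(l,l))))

First replace A → B with ¬A ∨ B.
  ¬(¬¬(∀j H(j,j)) ∨ (∃p S(p)) ∨ ¬(¬(∃i S(i)) ∧ (∃l H(l,l))))
Drive negations inward (¬∀x A ≡ ∃x ¬A, ¬∃x A ≡ ∀x ¬A, De Morgan for ∧/∨):
  (∃j ¬H(j,j)) ∧ (∀p ¬S(p)) ∧ (∀i ¬S(i)) ∧ (∃l H(l,l))
All bound variables are already distinct, so no renaming is needed.
Pull the quantifiers to the front (each side's bound variable is not free in the other side):
  ∃j ∀p ∀i ∃l (¬H(j,j) ∧ ¬S(p) ∧ ¬S(i) ∧ H(l,l))

∃j ∀p ∀i ∃l (¬H(j,j) ∧ ¬S(p) ∧ ¬S(i) ∧ H(l,l))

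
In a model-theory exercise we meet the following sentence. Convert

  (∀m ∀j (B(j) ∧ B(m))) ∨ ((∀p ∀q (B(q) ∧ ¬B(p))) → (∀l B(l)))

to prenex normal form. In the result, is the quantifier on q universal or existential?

Rewrite implications/biconditionals: A → B as ¬A ∨ B.
  (∀m ∀j (B(j) ∧ B(m))) ∨ ¬(∀p ∀q (B(q) ∧ ¬B(p))) ∨ (∀l B(l))
Move each ¬ inward, flipping quantifiers it crosses:
  (∀m ∀j (B(j) ∧ B(m))) ∨ (∃p ∃q (¬B(q) ∨ B(p))) ∨ (∀l B(l))
All bound variables are already distinct, so no renaming is needed.
Finally move all quantifiers to the prefix:
  ∀m ∀j ∃p ∃q ∀l (B(j) ∧ B(m) ∨ ¬B(q) ∨ B(p) ∨ B(l))
The quantifier ∀q sits under an odd number of negations (counting the antecedent side of each →), so it flips to ∃q.

existential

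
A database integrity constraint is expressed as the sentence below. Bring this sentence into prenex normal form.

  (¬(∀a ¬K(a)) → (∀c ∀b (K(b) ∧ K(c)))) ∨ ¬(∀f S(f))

Rewrite implications/biconditionals: A → B as ¬A ∨ B.
  ¬¬(∀a ¬K(a)) ∨ (∀c ∀b (K(b) ∧ K(c))) ∨ ¬(∀f S(f))
Drive negations inward (¬∀x A ≡ ∃x ¬A, ¬∃x A ≡ ∀x ¬A, De Morgan for ∧/∨):
  (∀a ¬K(a)) ∨ (∀c ∀b (K(b) ∧ K(c))) ∨ (∃f ¬S(f))
All bound variables are already distinct, so no renaming is needed.
Pull the quantifiers to the front (each side's bound variable is not free in the other side):
  ∀a ∀c ∀b ∃f (¬K(a) ∨ K(b) ∧ K(c) ∨ ¬S(f))

∀a ∀c ∀b ∃f (¬K(a) ∨ K(b) ∧ K(c) ∨ ¬S(f))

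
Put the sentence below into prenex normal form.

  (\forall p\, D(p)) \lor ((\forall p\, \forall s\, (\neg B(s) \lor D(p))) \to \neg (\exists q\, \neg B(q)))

\forall p\, \exists v\, \exists s\, \forall q\, (D(p) \lor B(s) \land \neg D(v) \lor B(q))

First replace A → B with ¬A ∨ B.
  (\forall p\, D(p)) \lor \neg (\forall p\, \forall s\, (\neg B(s) \lor D(p))) \lor \neg (\exists q\, \neg B(q))
Move each ¬ inward, flipping quantifiers it crosses:
  (\forall p\, D(p)) \lor (\exists p\, \exists s\, (B(s) \land \neg D(p))) \lor (\forall q\, B(q))
Give each quantifier a distinct variable: p↦v.
  (\forall p\, D(p)) \lor (\exists v\, \exists s\, (B(s) \land \neg D(v))) \lor (\forall q\, B(q))
Finally move all quantifiers to the prefix:
  \forall p\, \exists v\, \exists s\, \forall q\, (D(p) \lor B(s) \land \neg D(v) \lor B(q))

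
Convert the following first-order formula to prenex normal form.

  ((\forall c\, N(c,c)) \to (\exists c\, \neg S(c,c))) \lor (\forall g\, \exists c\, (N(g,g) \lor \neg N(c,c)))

\exists c\, \exists s\, \forall g\, \exists b\, (\neg N(c,c) \lor \neg S(s,s) \lor N(g,g) \lor \neg N(b,b))

First replace A → B with ¬A ∨ B.
  \neg (\forall c\, N(c,c)) \lor (\exists c\, \neg S(c,c)) \lor (\forall g\, \exists c\, (N(g,g) \lor \neg N(c,c)))
Drive negations inward (¬∀x A ≡ ∃x ¬A, ¬∃x A ≡ ∀x ¬A, De Morgan for ∧/∨):
  (\exists c\, \neg N(c,c)) \lor (\exists c\, \neg S(c,c)) \lor (\forall g\, \exists c\, (N(g,g) \lor \neg N(c,c)))
Standardize variables apart so no two quantifiers bind the same name: c↦s, c↦b.
  (\exists c\, \neg N(c,c)) \lor (\exists s\, \neg S(s,s)) \lor (\forall g\, \exists b\, (N(g,g) \lor \neg N(b,b)))
Pull the quantifiers to the front (each side's bound variable is not free in the other side):
  \exists c\, \exists s\, \forall g\, \exists b\, (\neg N(c,c) \lor \neg S(s,s) \lor N(g,g) \lor \neg N(b,b))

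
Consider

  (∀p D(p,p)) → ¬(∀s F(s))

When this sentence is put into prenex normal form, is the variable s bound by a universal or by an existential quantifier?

First replace A → B with ¬A ∨ B.
  ¬(∀p D(p,p)) ∨ ¬(∀s F(s))
Move each ¬ inward, flipping quantifiers it crosses:
  (∃p ¬D(p,p)) ∨ (∃s ¬F(s))
All bound variables are already distinct, so no renaming is needed.
Extract every quantifier outward, since the variables are now distinct and don't occur free across branches:
  ∃p ∃s (¬D(p,p) ∨ ¬F(s))
The quantifier ∀s sits under an odd number of negations (counting the antecedent side of each →), so it flips to ∃s.

existential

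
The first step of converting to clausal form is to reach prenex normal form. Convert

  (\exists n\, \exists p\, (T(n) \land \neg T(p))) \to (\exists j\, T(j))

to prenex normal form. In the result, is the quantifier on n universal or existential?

Rewrite implications/biconditionals: A → B as ¬A ∨ B.
  \neg (\exists n\, \exists p\, (T(n) \land \neg T(p))) \lor (\exists j\, T(j))
Move each ¬ inward, flipping quantifiers it crosses:
  (\forall n\, \forall p\, (\neg T(n) \lor T(p))) \lor (\exists j\, T(j))
All bound variables are already distinct, so no renaming is needed.
Pull the quantifiers to the front (each side's bound variable is not free in the other side):
  \forall n\, \forall p\, \exists j\, (\neg T(n) \lor T(p) \lor T(j))
The quantifier \exists n sits under an odd number of negations (counting the antecedent side of each →), so it flips to \forall n.

universal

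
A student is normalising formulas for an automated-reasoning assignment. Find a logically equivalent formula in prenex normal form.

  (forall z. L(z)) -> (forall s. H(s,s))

exists z. forall s. (~L(z) | H(s,s))

Eliminate → and ↔ using ¬ and ∨.
  ~(forall z. L(z)) | (forall s. H(s,s))
Move each ¬ inward, flipping quantifiers it crosses:
  (exists z. ~L(z)) | (forall s. H(s,s))
All bound variables are already distinct, so no renaming is needed.
Finally move all quantifiers to the prefix:
  exists z. forall s. (~L(z) | H(s,s))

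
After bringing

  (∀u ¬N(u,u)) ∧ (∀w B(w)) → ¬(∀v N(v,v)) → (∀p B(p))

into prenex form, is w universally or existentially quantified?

Rewrite implications/biconditionals: A → B as ¬A ∨ B.
  ¬((∀u ¬N(u,u)) ∧ (∀w B(w))) ∨ ¬¬(∀v N(v,v)) ∨ (∀p B(p))
Drive negations inward (¬∀x A ≡ ∃x ¬A, ¬∃x A ≡ ∀x ¬A, De Morgan for ∧/∨):
  (∃u N(u,u)) ∨ (∃w ¬B(w)) ∨ (∀v N(v,v)) ∨ (∀p B(p))
Pull the quantifiers to the front (each side's bound variable is not free in the other side):
  ∃u ∃w ∀v ∀p (N(u,u) ∨ ¬B(w) ∨ N(v,v) ∨ B(p))
The quantifier ∀w sits under an odd number of negations (counting the antecedent side of each →), so it flips to ∃w.

existential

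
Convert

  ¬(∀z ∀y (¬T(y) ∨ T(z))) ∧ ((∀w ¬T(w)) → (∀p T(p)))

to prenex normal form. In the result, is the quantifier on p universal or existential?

Rewrite implications/biconditionals: A → B as ¬A ∨ B.
  ¬(∀z ∀y (¬T(y) ∨ T(z))) ∧ (¬(∀w ¬T(w)) ∨ (∀p T(p)))
Push ¬ through the quantifiers and connectives to reach negation normal form:
  (∃z ∃y (T(y) ∧ ¬T(z))) ∧ ((∃w T(w)) ∨ (∀p T(p)))
Pull the quantifiers to the front (each side's bound variable is not free in the other side):
  ∃z ∃y ∃w ∀p (T(y) ∧ ¬T(z) ∧ (T(w) ∨ T(p)))
The quantifier ∀p sits under an even number of negations (counting the antecedent side of each →), so it remains universal.

universal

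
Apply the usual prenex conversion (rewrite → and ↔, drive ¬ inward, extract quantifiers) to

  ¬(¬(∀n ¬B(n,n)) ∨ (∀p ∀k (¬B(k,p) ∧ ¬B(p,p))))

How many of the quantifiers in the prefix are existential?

Drive negations inward (¬∀x A ≡ ∃x ¬A, ¬∃x A ≡ ∀x ¬A, De Morgan for ∧/∨):
  (∀n ¬B(n,n)) ∧ (∃p ∃k (B(k,p) ∨ B(p,p)))
All bound variables are already distinct, so no renaming is needed.
Pull the quantifiers to the front (each side's bound variable is not free in the other side):
  ∀n ∃p ∃k (¬B(n,n) ∧ (B(k,p) ∨ B(p,p)))
The prefix is ∀n ∃p ∃k: 1 universal, 2 existential.

2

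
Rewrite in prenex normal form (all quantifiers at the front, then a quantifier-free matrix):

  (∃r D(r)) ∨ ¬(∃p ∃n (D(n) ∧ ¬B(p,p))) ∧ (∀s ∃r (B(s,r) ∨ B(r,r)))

Drive negations inward (¬∀x A ≡ ∃x ¬A, ¬∃x A ≡ ∀x ¬A, De Morgan for ∧/∨):
  (∃r D(r)) ∨ (∀p ∀n (¬D(n) ∨ B(p,p))) ∧ (∀s ∃r (B(s,r) ∨ B(r,r)))
Rename bound variables to avoid capture: r↦z1.
  (∃r D(r)) ∨ (∀p ∀n (¬D(n) ∨ B(p,p))) ∧ (∀s ∃z1 (B(s,z1) ∨ B(z1,z1)))
Finally move all quantifiers to the prefix:
  ∃r ∀p ∀n ∀s ∃z1 (D(r) ∨ (¬D(n) ∨ B(p,p)) ∧ (B(s,z1) ∨ B(z1,z1)))

∃r ∀p ∀n ∀s ∃z1 (D(r) ∨ (¬D(n) ∨ B(p,p)) ∧ (B(s,z1) ∨ B(z1,z1)))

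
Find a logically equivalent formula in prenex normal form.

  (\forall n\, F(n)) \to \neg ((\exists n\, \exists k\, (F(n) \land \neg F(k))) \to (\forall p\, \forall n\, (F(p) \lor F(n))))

Rewrite implications/biconditionals: A → B as ¬A ∨ B.
  \neg (\forall n\, F(n)) \lor \neg (\neg (\exists n\, \exists k\, (F(n) \land \neg F(k))) \lor (\forall p\, \forall n\, (F(p) \lor F(n))))
Drive negations inward (¬∀x A ≡ ∃x ¬A, ¬∃x A ≡ ∀x ¬A, De Morgan for ∧/∨):
  (\exists n\, \neg F(n)) \lor (\exists n\, \exists k\, (F(n) \land \neg F(k))) \land (\exists p\, \exists n\, (\neg F(p) \land \neg F(n)))
Standardize variables apart so no two quantifiers bind the same name: n↦u1, n↦y.
  (\exists n\, \neg F(n)) \lor (\exists u1\, \exists k\, (F(u1) \land \neg F(k))) \land (\exists p\, \exists y\, (\neg F(p) \land \neg F(y)))
Pull the quantifiers to the front (each side's bound variable is not free in the other side):
  \exists n\, \exists u1\, \exists k\, \exists p\, \exists y\, (\neg F(n) \lor F(u1) \land \neg F(k) \land \neg F(p) \land \neg F(y))

\exists n\, \exists u1\, \exists k\, \exists p\, \exists y\, (\neg F(n) \lor F(u1) \land \neg F(k) \land \neg F(p) \land \neg F(y))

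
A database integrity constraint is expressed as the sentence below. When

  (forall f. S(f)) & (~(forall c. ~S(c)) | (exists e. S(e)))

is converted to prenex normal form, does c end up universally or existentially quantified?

Push ¬ through the quantifiers and connectives to reach negation normal form:
  (forall f. S(f)) & ((exists c. S(c)) | (exists e. S(e)))
All bound variables are already distinct, so no renaming is needed.
Extract every quantifier outward, since the variables are now distinct and don't occur free across branches:
  forall f. exists c. exists e. (S(f) & (S(c) | S(e)))
The quantifier forall c sits under an odd number of negations, so it flips to exists c.

existential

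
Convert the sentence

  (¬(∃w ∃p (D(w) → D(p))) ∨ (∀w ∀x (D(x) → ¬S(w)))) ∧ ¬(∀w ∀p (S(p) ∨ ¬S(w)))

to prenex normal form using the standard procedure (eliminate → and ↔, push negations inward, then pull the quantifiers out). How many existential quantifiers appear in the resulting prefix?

Rewrite implications/biconditionals: A → B as ¬A ∨ B.
  (¬(∃w ∃p (¬D(w) ∨ D(p))) ∨ (∀w ∀x (¬D(x) ∨ ¬S(w)))) ∧ ¬(∀w ∀p (S(p) ∨ ¬S(w)))
Move each ¬ inward, flipping quantifiers it crosses:
  ((∀w ∀p (D(w) ∧ ¬D(p))) ∨ (∀w ∀x (¬D(x) ∨ ¬S(w)))) ∧ (∃w ∃p (¬S(p) ∧ S(w)))
Give each quantifier a distinct variable: w↦w1, w↦y, p↦u1.
  ((∀w ∀p (D(w) ∧ ¬D(p))) ∨ (∀w1 ∀x (¬D(x) ∨ ¬S(w1)))) ∧ (∃y ∃u1 (¬S(u1) ∧ S(y)))
Pull the quantifiers to the front (each side's bound variable is not free in the other side):
  ∀w ∀p ∀w1 ∀x ∃y ∃u1 ((D(w) ∧ ¬D(p) ∨ ¬D(x) ∨ ¬S(w1)) ∧ ¬S(u1) ∧ S(y))
The prefix is ∀w ∀p ∀w1 ∀x ∃y ∃u1: 4 universal, 2 existential.

2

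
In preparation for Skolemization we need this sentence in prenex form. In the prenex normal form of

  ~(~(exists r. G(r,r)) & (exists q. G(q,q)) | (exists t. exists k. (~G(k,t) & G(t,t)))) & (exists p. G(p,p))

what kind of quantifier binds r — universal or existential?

Push ¬ through the quantifiers and connectives to reach negation normal form:
  ((exists r. G(r,r)) | (forall q. ~G(q,q))) & (forall t. forall k. (G(k,t) | ~G(t,t))) & (exists p. G(p,p))
Pull the quantifiers to the front (each side's bound variable is not free in the other side):
  exists r. forall q. forall t. forall k. exists p. ((G(r,r) | ~G(q,q)) & (G(k,t) | ~G(t,t)) & G(p,p))
The quantifier exists r sits under an even number of negations, so it remains existential.

existential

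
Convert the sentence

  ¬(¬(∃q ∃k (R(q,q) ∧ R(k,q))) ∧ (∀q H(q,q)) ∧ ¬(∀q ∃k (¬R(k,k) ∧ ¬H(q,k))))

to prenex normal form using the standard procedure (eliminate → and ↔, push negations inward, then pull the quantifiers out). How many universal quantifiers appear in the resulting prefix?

1

Move each ¬ inward, flipping quantifiers it crosses:
  (∃q ∃k (R(q,q) ∧ R(k,q))) ∨ (∃q ¬H(q,q)) ∨ (∀q ∃k (¬R(k,k) ∧ ¬H(q,k)))
Give each quantifier a distinct variable: q↦y, q↦c, k↦t.
  (∃q ∃k (R(q,q) ∧ R(k,q))) ∨ (∃y ¬H(y,y)) ∨ (∀c ∃t (¬R(t,t) ∧ ¬H(c,t)))
Pull the quantifiers to the front (each side's bound variable is not free in the other side):
  ∃q ∃k ∃y ∀c ∃t (R(q,q) ∧ R(k,q) ∨ ¬H(y,y) ∨ ¬R(t,t) ∧ ¬H(c,t))
The prefix is ∃q ∃k ∃y ∀c ∃t: 1 universal, 4 existential.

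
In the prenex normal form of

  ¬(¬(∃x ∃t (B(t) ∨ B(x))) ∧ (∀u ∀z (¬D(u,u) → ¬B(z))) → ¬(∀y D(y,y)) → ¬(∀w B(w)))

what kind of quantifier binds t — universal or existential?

Eliminate → and ↔ using ¬ and ∨.
  ¬(¬(¬(∃x ∃t (B(t) ∨ B(x))) ∧ (∀u ∀z (¬¬D(u,u) ∨ ¬B(z)))) ∨ ¬¬(∀y D(y,y)) ∨ ¬(∀w B(w)))
Move each ¬ inward, flipping quantifiers it crosses:
  (∀x ∀t (¬B(t) ∧ ¬B(x))) ∧ (∀u ∀z (D(u,u) ∨ ¬B(z))) ∧ (∃y ¬D(y,y)) ∧ (∀w B(w))
All bound variables are already distinct, so no renaming is needed.
Pull the quantifiers to the front (each side's bound variable is not free in the other side):
  ∀x ∀t ∀u ∀z ∃y ∀w (¬B(t) ∧ ¬B(x) ∧ (D(u,u) ∨ ¬B(z)) ∧ ¬D(y,y) ∧ B(w))
The quantifier ∃t sits under an odd number of negations (counting the antecedent side of each →), so it flips to ∀t.

universal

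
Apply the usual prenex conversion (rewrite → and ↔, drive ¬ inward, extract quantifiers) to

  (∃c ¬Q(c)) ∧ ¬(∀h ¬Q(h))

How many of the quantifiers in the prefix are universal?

0

Push ¬ through the quantifiers and connectives to reach negation normal form:
  (∃c ¬Q(c)) ∧ (∃h Q(h))
All bound variables are already distinct, so no renaming is needed.
Pull the quantifiers to the front (each side's bound variable is not free in the other side):
  ∃c ∃h (¬Q(c) ∧ Q(h))
The prefix is ∃c ∃h: 0 universal, 2 existential.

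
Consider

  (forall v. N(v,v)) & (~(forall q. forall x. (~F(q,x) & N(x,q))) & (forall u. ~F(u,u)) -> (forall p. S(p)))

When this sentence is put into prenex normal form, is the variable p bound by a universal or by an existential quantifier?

First replace A → B with ¬A ∨ B.
  (forall v. N(v,v)) & (~(~(forall q. forall x. (~F(q,x) & N(x,q))) & (forall u. ~F(u,u))) | (forall p. S(p)))
Drive negations inward (¬∀x A ≡ ∃x ¬A, ¬∃x A ≡ ∀x ¬A, De Morgan for ∧/∨):
  (forall v. N(v,v)) & ((forall q. forall x. (~F(q,x) & N(x,q))) | (exists u. F(u,u)) | (forall p. S(p)))
Pull the quantifiers to the front (each side's bound variable is not free in the other side):
  forall v. forall q. forall x. exists u. forall p. (N(v,v) & (~F(q,x) & N(x,q) | F(u,u) | S(p)))
The quantifier forall p sits under an even number of negations (counting the antecedent side of each →), so it remains universal.

universal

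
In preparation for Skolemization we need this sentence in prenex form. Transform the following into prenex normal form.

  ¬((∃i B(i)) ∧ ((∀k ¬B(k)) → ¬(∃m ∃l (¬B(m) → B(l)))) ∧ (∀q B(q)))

∀i ∀k ∃m ∃l ∃q (¬B(i) ∨ ¬B(k) ∧ (B(m) ∨ B(l)) ∨ ¬B(q))

Eliminate → and ↔ using ¬ and ∨.
  ¬((∃i B(i)) ∧ (¬(∀k ¬B(k)) ∨ ¬(∃m ∃l (¬¬B(m) ∨ B(l)))) ∧ (∀q B(q)))
Drive negations inward (¬∀x A ≡ ∃x ¬A, ¬∃x A ≡ ∀x ¬A, De Morgan for ∧/∨):
  (∀i ¬B(i)) ∨ (∀k ¬B(k)) ∧ (∃m ∃l (B(m) ∨ B(l))) ∨ (∃q ¬B(q))
All bound variables are already distinct, so no renaming is needed.
Finally move all quantifiers to the prefix:
  ∀i ∀k ∃m ∃l ∃q (¬B(i) ∨ ¬B(k) ∧ (B(m) ∨ B(l)) ∨ ¬B(q))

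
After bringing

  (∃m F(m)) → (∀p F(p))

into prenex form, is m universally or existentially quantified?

Rewrite implications/biconditionals: A → B as ¬A ∨ B.
  ¬(∃m F(m)) ∨ (∀p F(p))
Drive negations inward (¬∀x A ≡ ∃x ¬A, ¬∃x A ≡ ∀x ¬A, De Morgan for ∧/∨):
  (∀m ¬F(m)) ∨ (∀p F(p))
Finally move all quantifiers to the prefix:
  ∀m ∀p (¬F(m) ∨ F(p))
The quantifier ∃m sits under an odd number of negations (counting the antecedent side of each →), so it flips to ∀m.

universal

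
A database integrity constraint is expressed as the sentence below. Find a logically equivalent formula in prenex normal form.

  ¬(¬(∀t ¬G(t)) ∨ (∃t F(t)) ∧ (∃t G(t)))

Drive negations inward (¬∀x A ≡ ∃x ¬A, ¬∃x A ≡ ∀x ¬A, De Morgan for ∧/∨):
  (∀t ¬G(t)) ∧ ((∀t ¬F(t)) ∨ (∀t ¬G(t)))
Rename bound variables to avoid capture: t↦u1, t↦x.
  (∀t ¬G(t)) ∧ ((∀u1 ¬F(u1)) ∨ (∀x ¬G(x)))
Pull the quantifiers to the front (each side's bound variable is not free in the other side):
  ∀t ∀u1 ∀x (¬G(t) ∧ (¬F(u1) ∨ ¬G(x)))

∀t ∀u1 ∀x (¬G(t) ∧ (¬F(u1) ∨ ¬G(x)))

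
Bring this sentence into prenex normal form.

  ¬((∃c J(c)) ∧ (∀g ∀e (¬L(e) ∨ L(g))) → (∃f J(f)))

∃c ∀g ∀e ∀f (J(c) ∧ (¬L(e) ∨ L(g)) ∧ ¬J(f))

First replace A → B with ¬A ∨ B.
  ¬(¬((∃c J(c)) ∧ (∀g ∀e (¬L(e) ∨ L(g)))) ∨ (∃f J(f)))
Push ¬ through the quantifiers and connectives to reach negation normal form:
  (∃c J(c)) ∧ (∀g ∀e (¬L(e) ∨ L(g))) ∧ (∀f ¬J(f))
All bound variables are already distinct, so no renaming is needed.
Pull the quantifiers to the front (each side's bound variable is not free in the other side):
  ∃c ∀g ∀e ∀f (J(c) ∧ (¬L(e) ∨ L(g)) ∧ ¬J(f))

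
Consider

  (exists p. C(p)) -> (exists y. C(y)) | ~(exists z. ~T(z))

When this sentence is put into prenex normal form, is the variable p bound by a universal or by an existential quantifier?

universal

Rewrite implications/biconditionals: A → B as ¬A ∨ B.
  ~(exists p. C(p)) | (exists y. C(y)) | ~(exists z. ~T(z))
Move each ¬ inward, flipping quantifiers it crosses:
  (forall p. ~C(p)) | (exists y. C(y)) | (forall z. T(z))
All bound variables are already distinct, so no renaming is needed.
Finally move all quantifiers to the prefix:
  forall p. exists y. forall z. (~C(p) | C(y) | T(z))
The quantifier exists p sits under an odd number of negations (counting the antecedent side of each →), so it flips to forall p.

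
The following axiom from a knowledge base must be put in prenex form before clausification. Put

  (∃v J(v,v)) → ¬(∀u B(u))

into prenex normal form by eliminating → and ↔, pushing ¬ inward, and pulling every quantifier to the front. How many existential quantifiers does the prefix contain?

First replace A → B with ¬A ∨ B.
  ¬(∃v J(v,v)) ∨ ¬(∀u B(u))
Drive negations inward (¬∀x A ≡ ∃x ¬A, ¬∃x A ≡ ∀x ¬A, De Morgan for ∧/∨):
  (∀v ¬J(v,v)) ∨ (∃u ¬B(u))
All bound variables are already distinct, so no renaming is needed.
Finally move all quantifiers to the prefix:
  ∀v ∃u (¬J(v,v) ∨ ¬B(u))
The prefix is ∀v ∃u: 1 universal, 1 existential.

1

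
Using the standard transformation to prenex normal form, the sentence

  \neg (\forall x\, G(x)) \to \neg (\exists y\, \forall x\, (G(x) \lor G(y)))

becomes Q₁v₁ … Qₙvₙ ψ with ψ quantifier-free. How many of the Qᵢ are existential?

Eliminate → and ↔ using ¬ and ∨.
  \neg \neg (\forall x\, G(x)) \lor \neg (\exists y\, \forall x\, (G(x) \lor G(y)))
Move each ¬ inward, flipping quantifiers it crosses:
  (\forall x\, G(x)) \lor (\forall y\, \exists x\, (\neg G(x) \land \neg G(y)))
Rename bound variables to avoid capture: x↦q.
  (\forall x\, G(x)) \lor (\forall y\, \exists q\, (\neg G(q) \land \neg G(y)))
Finally move all quantifiers to the prefix:
  \forall x\, \forall y\, \exists q\, (G(x) \lor \neg G(q) \land \neg G(y))
The prefix is \forall x \forall y \exists q: 2 universal, 1 existential.

1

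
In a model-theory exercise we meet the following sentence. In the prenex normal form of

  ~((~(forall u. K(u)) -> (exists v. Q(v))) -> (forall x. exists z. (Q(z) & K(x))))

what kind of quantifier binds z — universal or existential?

universal

First replace A → B with ¬A ∨ B.
  ~(~(~~(forall u. K(u)) | (exists v. Q(v))) | (forall x. exists z. (Q(z) & K(x))))
Move each ¬ inward, flipping quantifiers it crosses:
  ((forall u. K(u)) | (exists v. Q(v))) & (exists x. forall z. (~Q(z) | ~K(x)))
All bound variables are already distinct, so no renaming is needed.
Pull the quantifiers to the front (each side's bound variable is not free in the other side):
  forall u. exists v. exists x. forall z. ((K(u) | Q(v)) & (~Q(z) | ~K(x)))
The quantifier exists z sits under an odd number of negations (counting the antecedent side of each →), so it flips to forall z.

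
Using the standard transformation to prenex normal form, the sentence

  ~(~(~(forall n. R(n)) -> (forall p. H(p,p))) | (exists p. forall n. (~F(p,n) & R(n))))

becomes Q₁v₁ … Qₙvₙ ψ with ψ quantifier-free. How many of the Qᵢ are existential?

1

Eliminate → and ↔ using ¬ and ∨.
  ~(~(~~(forall n. R(n)) | (forall p. H(p,p))) | (exists p. forall n. (~F(p,n) & R(n))))
Drive negations inward (¬∀x A ≡ ∃x ¬A, ¬∃x A ≡ ∀x ¬A, De Morgan for ∧/∨):
  ((forall n. R(n)) | (forall p. H(p,p))) & (forall p. exists n. (F(p,n) | ~R(n)))
Standardize variables apart so no two quantifiers bind the same name: p↦r, n↦x1.
  ((forall n. R(n)) | (forall p. H(p,p))) & (forall r. exists x1. (F(r,x1) | ~R(x1)))
Pull the quantifiers to the front (each side's bound variable is not free in the other side):
  forall n. forall p. forall r. exists x1. ((R(n) | H(p,p)) & (F(r,x1) | ~R(x1)))
The prefix is forall n forall p forall r exists x1: 3 universal, 1 existential.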